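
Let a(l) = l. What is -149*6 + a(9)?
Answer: -885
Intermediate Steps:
-149*6 + a(9) = -149*6 + 9 = -894 + 9 = -885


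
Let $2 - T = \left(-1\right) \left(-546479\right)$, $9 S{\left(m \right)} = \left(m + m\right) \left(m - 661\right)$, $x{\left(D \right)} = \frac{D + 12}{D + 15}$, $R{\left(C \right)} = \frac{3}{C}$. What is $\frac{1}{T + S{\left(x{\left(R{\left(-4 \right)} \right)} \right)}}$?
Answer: $- \frac{1083}{591960031} \approx -1.8295 \cdot 10^{-6}$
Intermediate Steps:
$x{\left(D \right)} = \frac{12 + D}{15 + D}$
$S{\left(m \right)} = \frac{2 m \left(-661 + m\right)}{9}$ ($S{\left(m \right)} = \frac{\left(m + m\right) \left(m - 661\right)}{9} = \frac{2 m \left(-661 + m\right)}{9}$)
$T = -546477$ ($T = 2 - \left(-1\right) \left(-546479\right) = 2 - 546479 = -546477$)
$\frac{1}{T + S{\left(x{\left(R{\left(-4 \right)} \right)} \right)}} = \frac{1}{-546477 + \frac{2 \frac{12 + \frac{3}{-4}}{15 + \frac{3}{-4}} \left(-661 + \frac{12 + \frac{3}{-4}}{15 + \frac{3}{-4}}\right)}{9}} = \frac{1}{-546477 + \frac{2 \frac{12 + 3 \left(- \frac{1}{4}\right)}{15 + 3 \left(- \frac{1}{4}\right)} \left(-661 + \frac{12 + 3 \left(- \frac{1}{4}\right)}{15 + 3 \left(- \frac{1}{4}\right)}\right)}{9}} = \frac{1}{-546477 + \frac{2 \frac{12 - \frac{3}{4}}{15 - \frac{3}{4}} \left(-661 + \frac{12 - \frac{3}{4}}{15 - \frac{3}{4}}\right)}{9}} = \frac{1}{-546477 + \frac{2 \frac{1}{\frac{57}{4}} \cdot \frac{45}{4} \left(-661 + \frac{1}{\frac{57}{4}} \cdot \frac{45}{4}\right)}{9}} = \frac{1}{-546477 + \frac{2 \cdot \frac{4}{57} \cdot \frac{45}{4} \left(-661 + \frac{4}{57} \cdot \frac{45}{4}\right)}{9}} = \frac{1}{-546477 + \frac{2}{9} \cdot \frac{15}{19} \left(-661 + \frac{15}{19}\right)} = \frac{1}{-546477 + \frac{2}{9} \cdot \frac{15}{19} \left(- \frac{12544}{19}\right)} = \frac{1}{-546477 - \frac{125440}{1083}} = \frac{1}{- \frac{591960031}{1083}} = - \frac{1083}{591960031}$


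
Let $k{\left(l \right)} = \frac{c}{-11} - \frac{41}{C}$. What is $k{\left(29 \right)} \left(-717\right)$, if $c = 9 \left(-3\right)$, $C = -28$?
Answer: $- \frac{865419}{308} \approx -2809.8$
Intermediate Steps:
$c = -27$
$k{\left(l \right)} = \frac{1207}{308}$ ($k{\left(l \right)} = - \frac{27}{-11} - \frac{41}{-28} = \left(-27\right) \left(- \frac{1}{11}\right) - - \frac{41}{28} = \frac{27}{11} + \frac{41}{28} = \frac{1207}{308}$)
$k{\left(29 \right)} \left(-717\right) = \frac{1207}{308} \left(-717\right) = - \frac{865419}{308}$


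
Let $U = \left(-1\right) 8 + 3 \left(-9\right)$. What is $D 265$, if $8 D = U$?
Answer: $- \frac{9275}{8} \approx -1159.4$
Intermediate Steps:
$U = -35$ ($U = -8 - 27 = -35$)
$D = - \frac{35}{8}$ ($D = \frac{1}{8} \left(-35\right) = - \frac{35}{8} \approx -4.375$)
$D 265 = \left(- \frac{35}{8}\right) 265 = - \frac{9275}{8}$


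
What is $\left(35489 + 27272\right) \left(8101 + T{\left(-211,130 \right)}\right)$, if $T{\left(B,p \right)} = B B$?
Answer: $3302609342$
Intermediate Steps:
$T{\left(B,p \right)} = B^{2}$
$\left(35489 + 27272\right) \left(8101 + T{\left(-211,130 \right)}\right) = \left(35489 + 27272\right) \left(8101 + \left(-211\right)^{2}\right) = 62761 \left(8101 + 44521\right) = 62761 \cdot 52622 = 3302609342$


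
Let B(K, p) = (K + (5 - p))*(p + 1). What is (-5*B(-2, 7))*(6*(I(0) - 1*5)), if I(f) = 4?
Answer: -960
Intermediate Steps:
B(K, p) = (1 + p)*(5 + K - p) (B(K, p) = (5 + K - p)*(1 + p) = (1 + p)*(5 + K - p))
(-5*B(-2, 7))*(6*(I(0) - 1*5)) = (-5*(5 - 2 - 1*7**2 + 4*7 - 2*7))*(6*(4 - 1*5)) = (-5*(5 - 2 - 1*49 + 28 - 14))*(6*(4 - 5)) = (-5*(5 - 2 - 49 + 28 - 14))*(6*(-1)) = -5*(-32)*(-6) = 160*(-6) = -960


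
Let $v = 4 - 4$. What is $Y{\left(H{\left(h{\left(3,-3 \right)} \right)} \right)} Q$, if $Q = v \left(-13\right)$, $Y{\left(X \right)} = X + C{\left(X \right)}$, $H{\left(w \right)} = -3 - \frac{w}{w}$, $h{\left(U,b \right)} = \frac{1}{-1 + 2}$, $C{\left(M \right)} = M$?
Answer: $0$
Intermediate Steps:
$v = 0$
$h{\left(U,b \right)} = 1$ ($h{\left(U,b \right)} = 1^{-1} = 1$)
$H{\left(w \right)} = -4$ ($H{\left(w \right)} = -3 - 1 = -4$)
$Y{\left(X \right)} = 2 X$ ($Y{\left(X \right)} = X + X = 2 X$)
$Q = 0$ ($Q = 0 \left(-13\right) = 0$)
$Y{\left(H{\left(h{\left(3,-3 \right)} \right)} \right)} Q = 2 \left(-4\right) 0 = \left(-8\right) 0 = 0$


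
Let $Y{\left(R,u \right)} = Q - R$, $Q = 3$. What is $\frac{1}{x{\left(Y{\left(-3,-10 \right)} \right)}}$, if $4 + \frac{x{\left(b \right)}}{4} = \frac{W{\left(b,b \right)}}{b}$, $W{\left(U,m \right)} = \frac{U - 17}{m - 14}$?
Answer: $- \frac{12}{181} \approx -0.066298$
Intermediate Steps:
$W{\left(U,m \right)} = \frac{-17 + U}{-14 + m}$
$Y{\left(R,u \right)} = 3 - R$
$x{\left(b \right)} = -16 + \frac{4 \left(-17 + b\right)}{b \left(-14 + b\right)}$ ($x{\left(b \right)} = -16 + 4 \frac{\frac{1}{-14 + b} \left(-17 + b\right)}{b} = -16 + 4 \frac{-17 + b}{b \left(-14 + b\right)} = -16 + \frac{4 \left(-17 + b\right)}{b \left(-14 + b\right)}$)
$\frac{1}{x{\left(Y{\left(-3,-10 \right)} \right)}} = \frac{1}{4 \frac{1}{3 - -3} \frac{1}{-14 + \left(3 - -3\right)} \left(-17 - 4 \left(3 - -3\right)^{2} + 57 \left(3 - -3\right)\right)} = \frac{1}{4 \frac{1}{3 + 3} \frac{1}{-14 + \left(3 + 3\right)} \left(-17 - 4 \left(3 + 3\right)^{2} + 57 \left(3 + 3\right)\right)} = \frac{1}{4 \cdot \frac{1}{6} \frac{1}{-14 + 6} \left(-17 - 4 \cdot 6^{2} + 57 \cdot 6\right)} = \frac{1}{4 \cdot \frac{1}{6} \frac{1}{-8} \left(-17 - 144 + 342\right)} = \frac{1}{4 \cdot \frac{1}{6} \left(- \frac{1}{8}\right) \left(-17 - 144 + 342\right)} = \frac{1}{4 \cdot \frac{1}{6} \left(- \frac{1}{8}\right) 181} = \frac{1}{- \frac{181}{12}} = - \frac{12}{181}$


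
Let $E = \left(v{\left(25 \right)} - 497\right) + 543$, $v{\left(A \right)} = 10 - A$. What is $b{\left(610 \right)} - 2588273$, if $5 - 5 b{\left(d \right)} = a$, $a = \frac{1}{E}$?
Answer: $- \frac{401182161}{155} \approx -2.5883 \cdot 10^{6}$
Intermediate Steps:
$E = 31$ ($E = \left(\left(10 - 25\right) - 497\right) + 543 = \left(-15 - 497\right) + 543 = -512 + 543 = 31$)
$a = \frac{1}{31} \approx 0.032258$
$b{\left(d \right)} = \frac{154}{155}$ ($b{\left(d \right)} = 1 - \frac{1}{155} = \frac{154}{155}$)
$b{\left(610 \right)} - 2588273 = \frac{154}{155} - 2588273 = - \frac{401182161}{155}$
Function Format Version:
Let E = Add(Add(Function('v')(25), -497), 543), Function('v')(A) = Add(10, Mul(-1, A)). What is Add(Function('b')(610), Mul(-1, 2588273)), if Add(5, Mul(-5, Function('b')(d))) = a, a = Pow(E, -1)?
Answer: Rational(-401182161, 155) ≈ -2.5883e+6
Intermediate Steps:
E = 31 (E = Add(Add(Add(10, Mul(-1, 25)), -497), 543) = Add(Add(Add(10, -25), -497), 543) = Add(Add(-15, -497), 543) = Add(-512, 543) = 31)
a = Rational(1, 31) (a = Pow(31, -1) = Rational(1, 31) ≈ 0.032258)
Function('b')(d) = Rational(154, 155) (Function('b')(d) = Add(1, Mul(Rational(-1, 5), Rational(1, 31))) = Add(1, Rational(-1, 155)) = Rational(154, 155))
Add(Function('b')(610), Mul(-1, 2588273)) = Add(Rational(154, 155), Mul(-1, 2588273)) = Add(Rational(154, 155), -2588273) = Rational(-401182161, 155)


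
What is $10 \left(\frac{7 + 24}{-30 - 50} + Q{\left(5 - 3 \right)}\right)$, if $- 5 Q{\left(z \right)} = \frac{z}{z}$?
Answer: $- \frac{47}{8} \approx -5.875$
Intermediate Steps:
$Q{\left(z \right)} = - \frac{1}{5}$ ($Q{\left(z \right)} = - \frac{z \frac{1}{z}}{5} = \left(- \frac{1}{5}\right) 1 = - \frac{1}{5}$)
$10 \left(\frac{7 + 24}{-30 - 50} + Q{\left(5 - 3 \right)}\right) = 10 \left(\frac{7 + 24}{-30 - 50} - \frac{1}{5}\right) = 10 \left(\frac{31}{-80} - \frac{1}{5}\right) = 10 \left(31 \left(- \frac{1}{80}\right) - \frac{1}{5}\right) = 10 \left(- \frac{31}{80} - \frac{1}{5}\right) = 10 \left(- \frac{47}{80}\right) = - \frac{47}{8}$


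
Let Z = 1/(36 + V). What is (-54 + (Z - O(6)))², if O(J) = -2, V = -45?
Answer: 219961/81 ≈ 2715.6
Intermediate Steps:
Z = -⅑ (Z = 1/(36 - 45) = 1/(-9) = -⅑ ≈ -0.11111)
(-54 + (Z - O(6)))² = (-54 + (-⅑ - 1*(-2)))² = (-54 + (-⅑ + 2))² = (-54 + 17/9)² = (-469/9)² = 219961/81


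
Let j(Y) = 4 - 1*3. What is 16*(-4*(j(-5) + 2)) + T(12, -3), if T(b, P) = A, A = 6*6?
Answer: -156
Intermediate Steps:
j(Y) = 1 (j(Y) = 4 - 3 = 1)
A = 36
T(b, P) = 36
16*(-4*(j(-5) + 2)) + T(12, -3) = 16*(-4*(1 + 2)) + 36 = 16*(-4*3) + 36 = 16*(-12) + 36 = -192 + 36 = -156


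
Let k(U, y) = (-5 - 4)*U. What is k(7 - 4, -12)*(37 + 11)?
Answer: -1296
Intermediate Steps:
k(U, y) = -9*U
k(7 - 4, -12)*(37 + 11) = (-9*(7 - 4))*(37 + 11) = -9*3*48 = -27*48 = -1296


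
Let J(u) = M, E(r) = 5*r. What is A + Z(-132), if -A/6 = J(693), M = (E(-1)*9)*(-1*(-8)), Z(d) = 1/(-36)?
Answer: 77759/36 ≈ 2160.0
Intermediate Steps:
Z(d) = -1/36
M = -360 (M = ((5*(-1))*9)*(-1*(-8)) = -5*9*8 = -45*8 = -360)
J(u) = -360
A = 2160 (A = -6*(-360) = 2160)
A + Z(-132) = 2160 - 1/36 = 77759/36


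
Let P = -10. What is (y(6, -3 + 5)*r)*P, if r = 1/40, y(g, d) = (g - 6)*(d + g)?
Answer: 0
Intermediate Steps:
y(g, d) = (-6 + g)*(d + g)
r = 1/40 (r = 1*(1/40) = 1/40 ≈ 0.025000)
(y(6, -3 + 5)*r)*P = ((6² - 6*(-3 + 5) - 6*6 + (-3 + 5)*6)*(1/40))*(-10) = ((36 - 6*2 - 36 + 2*6)*(1/40))*(-10) = ((36 - 12 - 36 + 12)*(1/40))*(-10) = (0*(1/40))*(-10) = 0*(-10) = 0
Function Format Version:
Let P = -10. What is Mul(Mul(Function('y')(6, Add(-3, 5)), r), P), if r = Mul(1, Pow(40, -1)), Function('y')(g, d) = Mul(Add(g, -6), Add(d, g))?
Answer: 0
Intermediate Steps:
Function('y')(g, d) = Mul(Add(-6, g), Add(d, g))
r = Rational(1, 40) (r = Mul(1, Rational(1, 40)) = Rational(1, 40) ≈ 0.025000)
Mul(Mul(Function('y')(6, Add(-3, 5)), r), P) = Mul(Mul(Add(Pow(6, 2), Mul(-6, Add(-3, 5)), Mul(-6, 6), Mul(Add(-3, 5), 6)), Rational(1, 40)), -10) = Mul(Mul(Add(36, Mul(-6, 2), -36, Mul(2, 6)), Rational(1, 40)), -10) = Mul(Mul(Add(36, -12, -36, 12), Rational(1, 40)), -10) = Mul(Mul(0, Rational(1, 40)), -10) = Mul(0, -10) = 0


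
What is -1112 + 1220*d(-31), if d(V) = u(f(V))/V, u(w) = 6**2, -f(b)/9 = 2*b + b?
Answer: -78392/31 ≈ -2528.8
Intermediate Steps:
f(b) = -27*b (f(b) = -9*(2*b + b) = -27*b)
u(w) = 36
d(V) = 36/V
-1112 + 1220*d(-31) = -1112 + 1220*(36/(-31)) = -1112 + 1220*(36*(-1/31)) = -1112 + 1220*(-36/31) = -1112 - 43920/31 = -78392/31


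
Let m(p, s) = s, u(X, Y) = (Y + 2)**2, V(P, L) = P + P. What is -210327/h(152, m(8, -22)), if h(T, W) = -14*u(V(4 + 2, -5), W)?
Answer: 210327/5600 ≈ 37.558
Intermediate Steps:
V(P, L) = 2*P
u(X, Y) = (2 + Y)**2
h(T, W) = -14*(2 + W)**2
-210327/h(152, m(8, -22)) = -210327*(-1/(14*(2 - 22)**2)) = -210327/((-14*(-20)**2)) = -210327/((-14*400)) = -210327/(-5600) = -210327*(-1/5600) = 210327/5600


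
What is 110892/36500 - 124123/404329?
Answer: 10076590492/3689502125 ≈ 2.7312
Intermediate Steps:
110892/36500 - 124123/404329 = 110892*(1/36500) - 124123*1/404329 = 27723/9125 - 124123/404329 = 10076590492/3689502125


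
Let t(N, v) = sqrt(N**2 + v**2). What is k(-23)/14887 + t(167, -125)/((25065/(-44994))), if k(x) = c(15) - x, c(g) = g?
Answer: 38/14887 - 14998*sqrt(43514)/8355 ≈ -374.45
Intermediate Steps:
k(x) = 15 - x
k(-23)/14887 + t(167, -125)/((25065/(-44994))) = (15 - 1*(-23))/14887 + sqrt(167**2 + (-125)**2)/((25065/(-44994))) = (15 + 23)*(1/14887) + sqrt(27889 + 15625)/((25065*(-1/44994))) = 38*(1/14887) + sqrt(43514)/(-8355/14998) = 38/14887 + sqrt(43514)*(-14998/8355) = 38/14887 - 14998*sqrt(43514)/8355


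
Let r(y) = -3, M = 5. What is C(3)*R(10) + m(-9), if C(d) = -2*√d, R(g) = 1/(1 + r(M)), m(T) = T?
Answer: -9 + √3 ≈ -7.2680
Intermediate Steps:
R(g) = -½ (R(g) = 1/(1 - 3) = 1/(-2) = -½)
C(3)*R(10) + m(-9) = -2*√3*(-½) - 9 = √3 - 9 = -9 + √3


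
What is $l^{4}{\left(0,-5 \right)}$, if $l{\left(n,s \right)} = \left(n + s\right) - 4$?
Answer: $6561$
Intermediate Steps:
$l{\left(n,s \right)} = -4 + n + s$
$l^{4}{\left(0,-5 \right)} = \left(-4 + 0 - 5\right)^{4} = \left(-9\right)^{4} = 6561$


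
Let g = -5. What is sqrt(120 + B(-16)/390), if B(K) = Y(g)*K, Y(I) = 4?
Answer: 2*sqrt(1139190)/195 ≈ 10.947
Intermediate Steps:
B(K) = 4*K
sqrt(120 + B(-16)/390) = sqrt(120 + (4*(-16))/390) = sqrt(120 - 64*1/390) = sqrt(120 - 32/195) = sqrt(23368/195) = 2*sqrt(1139190)/195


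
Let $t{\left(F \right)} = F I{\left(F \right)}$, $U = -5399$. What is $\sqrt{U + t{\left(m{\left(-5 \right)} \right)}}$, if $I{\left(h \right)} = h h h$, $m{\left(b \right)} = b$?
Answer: $i \sqrt{4774} \approx 69.094 i$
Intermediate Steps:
$I{\left(h \right)} = h^{3}$ ($I{\left(h \right)} = h^{2} h = h^{3}$)
$t{\left(F \right)} = F^{4}$ ($t{\left(F \right)} = F F^{3} = F^{4}$)
$\sqrt{U + t{\left(m{\left(-5 \right)} \right)}} = \sqrt{-5399 + \left(-5\right)^{4}} = \sqrt{-5399 + 625} = \sqrt{-4774} = i \sqrt{4774}$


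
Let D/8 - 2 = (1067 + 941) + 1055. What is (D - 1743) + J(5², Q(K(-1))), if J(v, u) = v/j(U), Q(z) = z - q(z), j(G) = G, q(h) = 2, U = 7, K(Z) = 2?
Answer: 159464/7 ≈ 22781.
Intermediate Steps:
Q(z) = -2 + z (Q(z) = z - 1*2 = z - 2 = -2 + z)
J(v, u) = v/7
D = 24520 (D = 16 + 8*((1067 + 941) + 1055) = 16 + 8*(2008 + 1055) = 16 + 8*3063 = 16 + 24504 = 24520)
(D - 1743) + J(5², Q(K(-1))) = (24520 - 1743) + (⅐)*5² = 22777 + (⅐)*25 = 22777 + 25/7 = 159464/7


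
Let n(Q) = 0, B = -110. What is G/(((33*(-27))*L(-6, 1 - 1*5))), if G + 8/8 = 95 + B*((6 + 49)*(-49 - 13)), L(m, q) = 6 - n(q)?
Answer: -187597/2673 ≈ -70.182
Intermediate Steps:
L(m, q) = 6 (L(m, q) = 6 - 1*0 = 6 + 0 = 6)
G = 375194 (G = -1 + (95 - 110*(6 + 49)*(-49 - 13)) = -1 + (95 - 6050*(-62)) = -1 + (95 - 110*(-3410)) = -1 + (95 + 375100) = -1 + 375195 = 375194)
G/(((33*(-27))*L(-6, 1 - 1*5))) = 375194/(((33*(-27))*6)) = 375194/((-891*6)) = 375194/(-5346) = 375194*(-1/5346) = -187597/2673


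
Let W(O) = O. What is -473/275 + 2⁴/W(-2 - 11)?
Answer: -959/325 ≈ -2.9508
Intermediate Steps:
-473/275 + 2⁴/W(-2 - 11) = -473/275 + 2⁴/(-2 - 11) = -473*1/275 + 16/(-13) = -43/25 + 16*(-1/13) = -43/25 - 16/13 = -959/325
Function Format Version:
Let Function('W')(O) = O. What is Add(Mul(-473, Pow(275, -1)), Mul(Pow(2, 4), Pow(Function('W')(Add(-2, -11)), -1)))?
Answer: Rational(-959, 325) ≈ -2.9508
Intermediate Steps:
Add(Mul(-473, Pow(275, -1)), Mul(Pow(2, 4), Pow(Function('W')(Add(-2, -11)), -1))) = Add(Mul(-473, Pow(275, -1)), Mul(Pow(2, 4), Pow(Add(-2, -11), -1))) = Add(Mul(-473, Rational(1, 275)), Mul(16, Pow(-13, -1))) = Add(Rational(-43, 25), Mul(16, Rational(-1, 13))) = Add(Rational(-43, 25), Rational(-16, 13)) = Rational(-959, 325)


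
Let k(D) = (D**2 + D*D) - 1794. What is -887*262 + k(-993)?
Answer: 1737910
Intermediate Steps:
k(D) = -1794 + 2*D**2 (k(D) = (D**2 + D**2) - 1794 = 2*D**2 - 1794 = -1794 + 2*D**2)
-887*262 + k(-993) = -887*262 + (-1794 + 2*(-993)**2) = -232394 + (-1794 + 2*986049) = -232394 + (-1794 + 1972098) = -232394 + 1970304 = 1737910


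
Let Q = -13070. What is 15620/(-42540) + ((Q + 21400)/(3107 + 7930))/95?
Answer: -17803829/49559809 ≈ -0.35924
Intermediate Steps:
15620/(-42540) + ((Q + 21400)/(3107 + 7930))/95 = 15620/(-42540) + ((-13070 + 21400)/(3107 + 7930))/95 = 15620*(-1/42540) + (8330/11037)*(1/95) = -781/2127 + (8330*(1/11037))*(1/95) = -781/2127 + (8330/11037)*(1/95) = -781/2127 + 1666/209703 = -17803829/49559809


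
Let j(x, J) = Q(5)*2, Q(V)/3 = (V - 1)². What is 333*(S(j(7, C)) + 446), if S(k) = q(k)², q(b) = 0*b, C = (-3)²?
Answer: 148518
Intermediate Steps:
C = 9
Q(V) = 3*(-1 + V)² (Q(V) = 3*(V - 1)² = 3*(-1 + V)²)
j(x, J) = 96 (j(x, J) = (3*(-1 + 5)²)*2 = (3*4²)*2 = (3*16)*2 = 48*2 = 96)
q(b) = 0
S(k) = 0 (S(k) = 0² = 0)
333*(S(j(7, C)) + 446) = 333*(0 + 446) = 333*446 = 148518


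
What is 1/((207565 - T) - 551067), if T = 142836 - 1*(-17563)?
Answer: -1/503901 ≈ -1.9845e-6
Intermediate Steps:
T = 160399 (T = 142836 + 17563 = 160399)
1/((207565 - T) - 551067) = 1/((207565 - 1*160399) - 551067) = 1/((207565 - 160399) - 551067) = 1/(47166 - 551067) = 1/(-503901) = -1/503901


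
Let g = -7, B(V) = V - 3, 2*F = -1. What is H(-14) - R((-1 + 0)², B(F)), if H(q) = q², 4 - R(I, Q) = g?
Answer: 185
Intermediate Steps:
F = -½ (F = (½)*(-1) = -½ ≈ -0.50000)
B(V) = -3 + V
R(I, Q) = 11 (R(I, Q) = 4 - 1*(-7) = 4 + 7 = 11)
H(-14) - R((-1 + 0)², B(F)) = (-14)² - 1*11 = 196 - 11 = 185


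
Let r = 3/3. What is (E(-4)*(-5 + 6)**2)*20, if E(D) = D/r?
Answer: -80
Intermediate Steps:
r = 1 (r = 3*(1/3) = 1)
E(D) = D (E(D) = D/1 = D*1 = D)
(E(-4)*(-5 + 6)**2)*20 = -4*(-5 + 6)**2*20 = -4*1**2*20 = -4*1*20 = -4*20 = -80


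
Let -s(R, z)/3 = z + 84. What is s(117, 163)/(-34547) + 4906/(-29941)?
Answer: -147301301/1034371727 ≈ -0.14241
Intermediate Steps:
s(R, z) = -252 - 3*z (s(R, z) = -3*(z + 84) = -3*(84 + z) = -252 - 3*z)
s(117, 163)/(-34547) + 4906/(-29941) = (-252 - 3*163)/(-34547) + 4906/(-29941) = (-252 - 489)*(-1/34547) + 4906*(-1/29941) = -741*(-1/34547) - 4906/29941 = 741/34547 - 4906/29941 = -147301301/1034371727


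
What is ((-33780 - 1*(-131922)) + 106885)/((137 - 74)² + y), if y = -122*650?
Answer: -205027/75331 ≈ -2.7217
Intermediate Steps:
y = -79300
((-33780 - 1*(-131922)) + 106885)/((137 - 74)² + y) = ((-33780 - 1*(-131922)) + 106885)/((137 - 74)² - 79300) = ((-33780 + 131922) + 106885)/(63² - 79300) = (98142 + 106885)/(3969 - 79300) = 205027/(-75331) = 205027*(-1/75331) = -205027/75331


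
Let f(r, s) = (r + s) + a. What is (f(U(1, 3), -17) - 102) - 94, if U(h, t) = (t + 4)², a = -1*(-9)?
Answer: -155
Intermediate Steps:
a = 9
U(h, t) = (4 + t)²
f(r, s) = 9 + r + s (f(r, s) = (r + s) + 9 = 9 + r + s)
(f(U(1, 3), -17) - 102) - 94 = ((9 + (4 + 3)² - 17) - 102) - 94 = ((9 + 7² - 17) - 102) - 94 = ((9 + 49 - 17) - 102) - 94 = (41 - 102) - 94 = -61 - 94 = -155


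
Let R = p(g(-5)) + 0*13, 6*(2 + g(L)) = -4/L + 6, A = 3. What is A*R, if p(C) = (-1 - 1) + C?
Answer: -43/5 ≈ -8.6000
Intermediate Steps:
g(L) = -1 - 2/(3*L) (g(L) = -2 + (-4/L + 6)/6 = -2 + (6 - 4/L)/6 = -2 + (1 - 2/(3*L)) = -1 - 2/(3*L))
p(C) = -2 + C
R = -43/15 (R = (-2 + (-2/3 - 1*(-5))/(-5)) + 0*13 = (-2 - (-2/3 + 5)/5) + 0 = (-2 - 1/5*13/3) + 0 = (-2 - 13/15) + 0 = -43/15 + 0 = -43/15 ≈ -2.8667)
A*R = 3*(-43/15) = -43/5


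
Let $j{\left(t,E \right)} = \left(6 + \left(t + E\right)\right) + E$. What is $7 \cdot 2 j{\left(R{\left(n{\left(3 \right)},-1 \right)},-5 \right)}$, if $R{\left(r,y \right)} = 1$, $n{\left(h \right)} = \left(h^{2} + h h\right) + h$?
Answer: $-42$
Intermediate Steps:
$n{\left(h \right)} = h + 2 h^{2}$ ($n{\left(h \right)} = \left(h^{2} + h^{2}\right) + h = 2 h^{2} + h = h + 2 h^{2}$)
$j{\left(t,E \right)} = 6 + t + 2 E$ ($j{\left(t,E \right)} = \left(6 + \left(E + t\right)\right) + E = \left(6 + E + t\right) + E = 6 + t + 2 E$)
$7 \cdot 2 j{\left(R{\left(n{\left(3 \right)},-1 \right)},-5 \right)} = 7 \cdot 2 \left(6 + 1 + 2 \left(-5\right)\right) = 14 \left(6 + 1 - 10\right) = 14 \left(-3\right) = -42$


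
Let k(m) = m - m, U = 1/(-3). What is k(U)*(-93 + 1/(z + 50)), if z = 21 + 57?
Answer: 0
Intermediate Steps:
U = -⅓ ≈ -0.33333
k(m) = 0
z = 78
k(U)*(-93 + 1/(z + 50)) = 0*(-93 + 1/(78 + 50)) = 0*(-93 + 1/128) = 0*(-11903/128) = 0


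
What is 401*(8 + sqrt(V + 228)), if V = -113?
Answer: 3208 + 401*sqrt(115) ≈ 7508.3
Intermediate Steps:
401*(8 + sqrt(V + 228)) = 401*(8 + sqrt(-113 + 228)) = 401*(8 + sqrt(115)) = 3208 + 401*sqrt(115)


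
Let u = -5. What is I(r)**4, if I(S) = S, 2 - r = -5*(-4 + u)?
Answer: 3418801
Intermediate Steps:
r = -43 (r = 2 - (-5)*(-4 - 5) = 2 - (-5)*(-9) = 2 - 1*45 = 2 - 45 = -43)
I(r)**4 = (-43)**4 = 3418801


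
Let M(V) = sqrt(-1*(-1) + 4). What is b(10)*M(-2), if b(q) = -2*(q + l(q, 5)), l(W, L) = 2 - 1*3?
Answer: -18*sqrt(5) ≈ -40.249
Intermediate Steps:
l(W, L) = -1 (l(W, L) = 2 - 3 = -1)
b(q) = 2 - 2*q (b(q) = -2*(q - 1) = -2*(-1 + q) = 2 - 2*q)
M(V) = sqrt(5) (M(V) = sqrt(1 + 4) = sqrt(5))
b(10)*M(-2) = (2 - 2*10)*sqrt(5) = (2 - 20)*sqrt(5) = -18*sqrt(5)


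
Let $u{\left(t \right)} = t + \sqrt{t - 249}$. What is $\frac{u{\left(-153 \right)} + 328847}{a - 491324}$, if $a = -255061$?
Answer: $- \frac{328694}{746385} - \frac{i \sqrt{402}}{746385} \approx -0.44038 - 2.6863 \cdot 10^{-5} i$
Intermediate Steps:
$u{\left(t \right)} = t + \sqrt{-249 + t}$
$\frac{u{\left(-153 \right)} + 328847}{a - 491324} = \frac{\left(-153 + \sqrt{-249 - 153}\right) + 328847}{-255061 - 491324} = \frac{\left(-153 + \sqrt{-402}\right) + 328847}{-746385} = \left(\left(-153 + i \sqrt{402}\right) + 328847\right) \left(- \frac{1}{746385}\right) = \left(328694 + i \sqrt{402}\right) \left(- \frac{1}{746385}\right) = - \frac{328694}{746385} - \frac{i \sqrt{402}}{746385}$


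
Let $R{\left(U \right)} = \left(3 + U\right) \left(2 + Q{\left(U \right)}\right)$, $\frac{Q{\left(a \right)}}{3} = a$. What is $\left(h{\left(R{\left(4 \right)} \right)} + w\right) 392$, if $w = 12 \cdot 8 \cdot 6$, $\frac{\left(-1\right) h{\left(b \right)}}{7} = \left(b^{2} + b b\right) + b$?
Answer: $-52749872$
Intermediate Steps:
$Q{\left(a \right)} = 3 a$
$R{\left(U \right)} = \left(2 + 3 U\right) \left(3 + U\right)$ ($R{\left(U \right)} = \left(3 + U\right) \left(2 + 3 U\right) = \left(2 + 3 U\right) \left(3 + U\right)$)
$h{\left(b \right)} = - 14 b^{2} - 7 b$ ($h{\left(b \right)} = - 7 \left(\left(b^{2} + b b\right) + b\right) = - 7 \left(\left(b^{2} + b^{2}\right) + b\right) = - 7 \left(2 b^{2} + b\right) = - 7 \left(b + 2 b^{2}\right) = - 14 b^{2} - 7 b$)
$w = 576$ ($w = 96 \cdot 6 = 576$)
$\left(h{\left(R{\left(4 \right)} \right)} + w\right) 392 = \left(- 7 \left(6 + 3 \cdot 4^{2} + 11 \cdot 4\right) \left(1 + 2 \left(6 + 3 \cdot 4^{2} + 11 \cdot 4\right)\right) + 576\right) 392 = \left(- 7 \left(6 + 3 \cdot 16 + 44\right) \left(1 + 2 \left(6 + 3 \cdot 16 + 44\right)\right) + 576\right) 392 = \left(- 7 \left(6 + 48 + 44\right) \left(1 + 2 \left(6 + 48 + 44\right)\right) + 576\right) 392 = \left(\left(-7\right) 98 \left(1 + 2 \cdot 98\right) + 576\right) 392 = \left(\left(-7\right) 98 \left(1 + 196\right) + 576\right) 392 = \left(\left(-7\right) 98 \cdot 197 + 576\right) 392 = \left(-135142 + 576\right) 392 = \left(-134566\right) 392 = -52749872$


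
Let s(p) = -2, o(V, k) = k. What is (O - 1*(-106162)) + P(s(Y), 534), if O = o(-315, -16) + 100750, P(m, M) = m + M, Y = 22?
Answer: 207428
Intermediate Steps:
P(m, M) = M + m
O = 100734 (O = -16 + 100750 = 100734)
(O - 1*(-106162)) + P(s(Y), 534) = (100734 - 1*(-106162)) + (534 - 2) = (100734 + 106162) + 532 = 206896 + 532 = 207428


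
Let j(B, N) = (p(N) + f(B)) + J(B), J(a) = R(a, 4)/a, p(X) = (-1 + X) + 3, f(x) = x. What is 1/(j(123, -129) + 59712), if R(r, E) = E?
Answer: 123/7344088 ≈ 1.6748e-5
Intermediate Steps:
p(X) = 2 + X
J(a) = 4/a
j(B, N) = 2 + B + N + 4/B (j(B, N) = ((2 + N) + B) + 4/B = (2 + B + N) + 4/B = 2 + B + N + 4/B)
1/(j(123, -129) + 59712) = 1/((2 + 123 - 129 + 4/123) + 59712) = 1/(-488/123 + 59712) = 1/(7344088/123) = 123/7344088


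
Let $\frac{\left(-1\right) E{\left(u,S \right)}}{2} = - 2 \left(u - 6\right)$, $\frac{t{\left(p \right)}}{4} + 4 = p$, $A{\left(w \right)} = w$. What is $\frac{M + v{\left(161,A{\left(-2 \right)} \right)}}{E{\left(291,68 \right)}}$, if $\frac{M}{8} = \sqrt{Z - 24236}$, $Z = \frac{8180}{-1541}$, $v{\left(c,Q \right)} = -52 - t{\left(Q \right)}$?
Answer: $- \frac{7}{285} + \frac{8 i \sqrt{3597835881}}{439185} \approx -0.024561 + 1.0926 i$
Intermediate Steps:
$t{\left(p \right)} = -16 + 4 p$
$E{\left(u,S \right)} = -24 + 4 u$ ($E{\left(u,S \right)} = - 2 \left(- 2 \left(u - 6\right)\right) = - 2 \left(- 2 \left(-6 + u\right)\right) = - 2 \left(12 - 2 u\right) = -24 + 4 u$)
$v{\left(c,Q \right)} = -36 - 4 Q$ ($v{\left(c,Q \right)} = -52 - \left(-16 + 4 Q\right) = -36 - 4 Q$)
$Z = - \frac{8180}{1541}$ ($Z = 8180 \left(- \frac{1}{1541}\right) = - \frac{8180}{1541} \approx -5.3082$)
$M = \frac{32 i \sqrt{3597835881}}{1541}$ ($M = 8 \sqrt{- \frac{8180}{1541} - 24236} = 8 \sqrt{- \frac{37355856}{1541}} = 8 \frac{4 i \sqrt{3597835881}}{1541} = \frac{32 i \sqrt{3597835881}}{1541} \approx 1245.6 i$)
$\frac{M + v{\left(161,A{\left(-2 \right)} \right)}}{E{\left(291,68 \right)}} = \frac{\frac{32 i \sqrt{3597835881}}{1541} - 28}{-24 + 4 \cdot 291} = \frac{\frac{32 i \sqrt{3597835881}}{1541} + \left(-36 + 8\right)}{-24 + 1164} = \frac{\frac{32 i \sqrt{3597835881}}{1541} - 28}{1140} = \left(-28 + \frac{32 i \sqrt{3597835881}}{1541}\right) \frac{1}{1140} = - \frac{7}{285} + \frac{8 i \sqrt{3597835881}}{439185}$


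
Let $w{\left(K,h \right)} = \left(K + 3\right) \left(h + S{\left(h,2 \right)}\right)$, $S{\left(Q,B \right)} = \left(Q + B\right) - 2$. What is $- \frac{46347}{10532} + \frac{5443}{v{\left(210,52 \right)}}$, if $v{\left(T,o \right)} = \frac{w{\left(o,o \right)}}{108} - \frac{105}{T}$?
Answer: $\frac{2964285453}{29837156} \approx 99.349$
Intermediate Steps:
$S{\left(Q,B \right)} = -2 + B + Q$ ($S{\left(Q,B \right)} = \left(B + Q\right) - 2 = -2 + B + Q$)
$w{\left(K,h \right)} = 2 h \left(3 + K\right)$ ($w{\left(K,h \right)} = \left(K + 3\right) \left(h + \left(-2 + 2 + h\right)\right) = \left(3 + K\right) \left(h + h\right) = \left(3 + K\right) 2 h = 2 h \left(3 + K\right)$)
$v{\left(T,o \right)} = - \frac{105}{T} + \frac{o \left(3 + o\right)}{54}$ ($v{\left(T,o \right)} = \frac{2 o \left(3 + o\right)}{108} - \frac{105}{T} = 2 o \left(3 + o\right) \frac{1}{108} - \frac{105}{T} = \frac{o \left(3 + o\right)}{54} - \frac{105}{T} = - \frac{105}{T} + \frac{o \left(3 + o\right)}{54}$)
$- \frac{46347}{10532} + \frac{5443}{v{\left(210,52 \right)}} = - \frac{46347}{10532} + \frac{5443}{\frac{1}{54} \cdot \frac{1}{210} \left(-5670 + 210 \cdot 52 \left(3 + 52\right)\right)} = \left(-46347\right) \frac{1}{10532} + \frac{5443}{\frac{1}{54} \cdot \frac{1}{210} \left(-5670 + 210 \cdot 52 \cdot 55\right)} = - \frac{46347}{10532} + \frac{5443}{\frac{1}{54} \cdot \frac{1}{210} \left(-5670 + 600600\right)} = - \frac{46347}{10532} + \frac{5443}{\frac{1}{54} \cdot \frac{1}{210} \cdot 594930} = - \frac{46347}{10532} + \frac{5443}{\frac{2833}{54}} = - \frac{46347}{10532} + 5443 \cdot \frac{54}{2833} = - \frac{46347}{10532} + \frac{293922}{2833} = \frac{2964285453}{29837156}$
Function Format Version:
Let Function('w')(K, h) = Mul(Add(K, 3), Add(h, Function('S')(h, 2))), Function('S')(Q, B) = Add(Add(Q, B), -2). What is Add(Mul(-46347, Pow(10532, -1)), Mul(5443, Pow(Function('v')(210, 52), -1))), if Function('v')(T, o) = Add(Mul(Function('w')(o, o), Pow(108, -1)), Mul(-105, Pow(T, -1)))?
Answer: Rational(2964285453, 29837156) ≈ 99.349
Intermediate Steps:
Function('S')(Q, B) = Add(-2, B, Q) (Function('S')(Q, B) = Add(Add(B, Q), -2) = Add(-2, B, Q))
Function('w')(K, h) = Mul(2, h, Add(3, K)) (Function('w')(K, h) = Mul(Add(K, 3), Add(h, Add(-2, 2, h))) = Mul(Add(3, K), Add(h, h)) = Mul(Add(3, K), Mul(2, h)) = Mul(2, h, Add(3, K)))
Function('v')(T, o) = Add(Mul(-105, Pow(T, -1)), Mul(Rational(1, 54), o, Add(3, o))) (Function('v')(T, o) = Add(Mul(Mul(2, o, Add(3, o)), Pow(108, -1)), Mul(-105, Pow(T, -1))) = Add(Mul(Mul(2, o, Add(3, o)), Rational(1, 108)), Mul(-105, Pow(T, -1))) = Add(Mul(Rational(1, 54), o, Add(3, o)), Mul(-105, Pow(T, -1))) = Add(Mul(-105, Pow(T, -1)), Mul(Rational(1, 54), o, Add(3, o))))
Add(Mul(-46347, Pow(10532, -1)), Mul(5443, Pow(Function('v')(210, 52), -1))) = Add(Mul(-46347, Pow(10532, -1)), Mul(5443, Pow(Mul(Rational(1, 54), Pow(210, -1), Add(-5670, Mul(210, 52, Add(3, 52)))), -1))) = Add(Mul(-46347, Rational(1, 10532)), Mul(5443, Pow(Mul(Rational(1, 54), Rational(1, 210), Add(-5670, Mul(210, 52, 55))), -1))) = Add(Rational(-46347, 10532), Mul(5443, Pow(Mul(Rational(1, 54), Rational(1, 210), Add(-5670, 600600)), -1))) = Add(Rational(-46347, 10532), Mul(5443, Pow(Mul(Rational(1, 54), Rational(1, 210), 594930), -1))) = Add(Rational(-46347, 10532), Mul(5443, Pow(Rational(2833, 54), -1))) = Add(Rational(-46347, 10532), Mul(5443, Rational(54, 2833))) = Add(Rational(-46347, 10532), Rational(293922, 2833)) = Rational(2964285453, 29837156)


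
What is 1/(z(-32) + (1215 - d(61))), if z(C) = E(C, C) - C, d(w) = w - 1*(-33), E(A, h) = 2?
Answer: 1/1155 ≈ 0.00086580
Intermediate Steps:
d(w) = 33 + w (d(w) = w + 33 = 33 + w)
z(C) = 2 - C
1/(z(-32) + (1215 - d(61))) = 1/((2 - 1*(-32)) + (1215 - (33 + 61))) = 1/((2 + 32) + (1215 - 1*94)) = 1/(34 + (1215 - 94)) = 1/(34 + 1121) = 1/1155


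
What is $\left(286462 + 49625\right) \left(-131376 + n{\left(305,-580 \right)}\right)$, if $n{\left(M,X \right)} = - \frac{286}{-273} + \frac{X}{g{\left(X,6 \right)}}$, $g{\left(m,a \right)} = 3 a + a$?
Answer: $- \frac{618261500127}{14} \approx -4.4162 \cdot 10^{10}$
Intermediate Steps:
$g{\left(m,a \right)} = 4 a$
$n{\left(M,X \right)} = \frac{22}{21} + \frac{X}{24}$ ($n{\left(M,X \right)} = - \frac{286}{-273} + \frac{X}{4 \cdot 6} = \left(-286\right) \left(- \frac{1}{273}\right) + \frac{X}{24} = \frac{22}{21} + X \frac{1}{24} = \frac{22}{21} + \frac{X}{24}$)
$\left(286462 + 49625\right) \left(-131376 + n{\left(305,-580 \right)}\right) = \left(286462 + 49625\right) \left(-131376 + \left(\frac{22}{21} + \frac{1}{24} \left(-580\right)\right)\right) = 336087 \left(-131376 + \left(\frac{22}{21} - \frac{145}{6}\right)\right) = 336087 \left(-131376 - \frac{971}{42}\right) = 336087 \left(- \frac{5518763}{42}\right) = - \frac{618261500127}{14}$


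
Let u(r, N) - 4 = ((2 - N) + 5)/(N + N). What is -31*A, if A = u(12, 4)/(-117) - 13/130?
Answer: 19933/4680 ≈ 4.2592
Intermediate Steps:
u(r, N) = 4 + (7 - N)/(2*N) (u(r, N) = 4 + ((2 - N) + 5)/(N + N) = 4 + (7 - N)/((2*N)) = 4 + (7 - N)*(1/(2*N)) = 4 + (7 - N)/(2*N))
A = -643/4680 (A = ((7/2)*(1 + 4)/4)/(-117) - 13/130 = ((7/2)*(¼)*5)*(-1/117) - 13*1/130 = (35/8)*(-1/117) - ⅒ = -35/936 - ⅒ = -643/4680 ≈ -0.13739)
-31*A = -31*(-643/4680) = 19933/4680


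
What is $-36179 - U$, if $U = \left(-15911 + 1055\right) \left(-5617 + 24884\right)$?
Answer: $286194373$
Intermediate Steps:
$U = -286230552$ ($U = \left(-14856\right) 19267 = -286230552$)
$-36179 - U = -36179 - -286230552 = -36179 + 286230552 = 286194373$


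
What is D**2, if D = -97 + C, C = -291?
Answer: 150544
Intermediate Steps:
D = -388 (D = -97 - 291 = -388)
D**2 = (-388)**2 = 150544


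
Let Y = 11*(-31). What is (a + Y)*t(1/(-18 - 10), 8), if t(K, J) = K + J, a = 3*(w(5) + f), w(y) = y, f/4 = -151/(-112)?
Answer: -1934525/784 ≈ -2467.5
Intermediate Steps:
f = 151/28 (f = 4*(-151/(-112)) = 4*(-151*(-1/112)) = 4*(151/112) = 151/28 ≈ 5.3929)
a = 873/28 (a = 3*(5 + 151/28) = 3*(291/28) = 873/28 ≈ 31.179)
Y = -341
t(K, J) = J + K
(a + Y)*t(1/(-18 - 10), 8) = (873/28 - 341)*(8 + 1/(-18 - 10)) = -8675*(8 + 1/(-28))/28 = -8675*(8 - 1/28)/28 = -8675/28*223/28 = -1934525/784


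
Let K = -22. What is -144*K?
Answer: 3168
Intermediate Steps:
-144*K = -144*(-22) = 3168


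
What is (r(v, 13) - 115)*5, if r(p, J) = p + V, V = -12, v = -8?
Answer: -675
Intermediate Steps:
r(p, J) = -12 + p (r(p, J) = p - 12 = -12 + p)
(r(v, 13) - 115)*5 = ((-12 - 8) - 115)*5 = (-20 - 115)*5 = -135*5 = -675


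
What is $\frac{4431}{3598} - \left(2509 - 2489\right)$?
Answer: $- \frac{9647}{514} \approx -18.768$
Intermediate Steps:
$\frac{4431}{3598} - \left(2509 - 2489\right) = 4431 \cdot \frac{1}{3598} - 20 = \frac{633}{514} - 20 = - \frac{9647}{514}$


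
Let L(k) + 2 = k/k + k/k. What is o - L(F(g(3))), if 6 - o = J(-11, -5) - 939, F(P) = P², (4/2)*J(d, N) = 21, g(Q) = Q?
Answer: 1869/2 ≈ 934.50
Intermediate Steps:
J(d, N) = 21/2 (J(d, N) = (½)*21 = 21/2)
L(k) = 0 (L(k) = -2 + (k/k + k/k) = -2 + (1 + 1) = -2 + 2 = 0)
o = 1869/2 (o = 6 - (21/2 - 939) = 6 - 1*(-1857/2) = 6 + 1857/2 = 1869/2 ≈ 934.50)
o - L(F(g(3))) = 1869/2 - 1*0 = 1869/2 + 0 = 1869/2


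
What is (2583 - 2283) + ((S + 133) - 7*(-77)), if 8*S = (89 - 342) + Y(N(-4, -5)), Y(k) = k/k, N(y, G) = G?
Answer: 1881/2 ≈ 940.50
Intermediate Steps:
Y(k) = 1
S = -63/2 (S = ((89 - 342) + 1)/8 = (-253 + 1)/8 = (⅛)*(-252) = -63/2 ≈ -31.500)
(2583 - 2283) + ((S + 133) - 7*(-77)) = (2583 - 2283) + ((-63/2 + 133) - 7*(-77)) = 300 + (203/2 + 539) = 300 + 1281/2 = 1881/2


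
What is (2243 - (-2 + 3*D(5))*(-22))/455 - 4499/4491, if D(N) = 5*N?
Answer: 15238814/2043405 ≈ 7.4576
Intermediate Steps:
(2243 - (-2 + 3*D(5))*(-22))/455 - 4499/4491 = (2243 - (-2 + 3*(5*5))*(-22))/455 - 4499/4491 = (2243 - (-2 + 3*25)*(-22))*(1/455) - 4499*1/4491 = (2243 - (-2 + 75)*(-22))*(1/455) - 4499/4491 = (2243 - 73*(-22))*(1/455) - 4499/4491 = (2243 - 1*(-1606))*(1/455) - 4499/4491 = (2243 + 1606)*(1/455) - 4499/4491 = 3849*(1/455) - 4499/4491 = 3849/455 - 4499/4491 = 15238814/2043405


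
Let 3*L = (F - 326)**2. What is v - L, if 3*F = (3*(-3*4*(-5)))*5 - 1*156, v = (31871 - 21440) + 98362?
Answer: 106765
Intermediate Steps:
v = 108793 (v = 10431 + 98362 = 108793)
F = 248 (F = ((3*(-3*4*(-5)))*5 - 1*156)/3 = ((3*(-12*(-5)))*5 - 156)/3 = ((3*60)*5 - 156)/3 = (180*5 - 156)/3 = (900 - 156)/3 = (1/3)*744 = 248)
L = 2028 (L = (248 - 326)**2/3 = (1/3)*(-78)**2 = (1/3)*6084 = 2028)
v - L = 108793 - 1*2028 = 108793 - 2028 = 106765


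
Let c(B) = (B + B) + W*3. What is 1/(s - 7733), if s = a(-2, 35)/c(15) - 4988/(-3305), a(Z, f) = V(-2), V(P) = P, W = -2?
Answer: -39660/306634229 ≈ -0.00012934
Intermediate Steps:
a(Z, f) = -2
c(B) = -6 + 2*B (c(B) = (B + B) - 2*3 = 2*B - 6 = -6 + 2*B)
s = 56551/39660 (s = -2/(-6 + 2*15) - 4988/(-3305) = -2/(-6 + 30) - 4988*(-1/3305) = -2/24 + 4988/3305 = -2*1/24 + 4988/3305 = -1/12 + 4988/3305 = 56551/39660 ≈ 1.4259)
1/(s - 7733) = 1/(56551/39660 - 7733) = 1/(-306634229/39660) = -39660/306634229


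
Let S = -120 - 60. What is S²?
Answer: 32400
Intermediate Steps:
S = -180
S² = (-180)² = 32400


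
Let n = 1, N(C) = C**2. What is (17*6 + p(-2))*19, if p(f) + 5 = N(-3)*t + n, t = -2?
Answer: 1520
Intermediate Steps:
p(f) = -22 (p(f) = -5 + ((-3)**2*(-2) + 1) = -5 + (9*(-2) + 1) = -5 + (-18 + 1) = -5 - 17 = -22)
(17*6 + p(-2))*19 = (17*6 - 22)*19 = (102 - 22)*19 = 80*19 = 1520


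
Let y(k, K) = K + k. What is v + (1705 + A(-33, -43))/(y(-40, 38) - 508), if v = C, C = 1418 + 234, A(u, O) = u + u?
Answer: 840881/510 ≈ 1648.8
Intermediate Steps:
A(u, O) = 2*u
C = 1652
v = 1652
v + (1705 + A(-33, -43))/(y(-40, 38) - 508) = 1652 + (1705 + 2*(-33))/((38 - 40) - 508) = 1652 + (1705 - 66)/(-2 - 508) = 1652 + 1639/(-510) = 1652 + 1639*(-1/510) = 1652 - 1639/510 = 840881/510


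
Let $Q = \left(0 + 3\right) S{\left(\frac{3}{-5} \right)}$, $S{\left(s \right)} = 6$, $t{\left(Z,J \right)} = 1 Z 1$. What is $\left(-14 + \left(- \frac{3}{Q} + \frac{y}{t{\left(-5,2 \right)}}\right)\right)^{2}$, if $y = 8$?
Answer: $\frac{223729}{900} \approx 248.59$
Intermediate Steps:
$t{\left(Z,J \right)} = Z$ ($t{\left(Z,J \right)} = Z 1 = Z$)
$Q = 18$ ($Q = \left(0 + 3\right) 6 = 3 \cdot 6 = 18$)
$\left(-14 + \left(- \frac{3}{Q} + \frac{y}{t{\left(-5,2 \right)}}\right)\right)^{2} = \left(-14 + \left(- \frac{3}{18} + \frac{8}{-5}\right)\right)^{2} = \left(-14 + \left(\left(-3\right) \frac{1}{18} + 8 \left(- \frac{1}{5}\right)\right)\right)^{2} = \left(-14 - \frac{53}{30}\right)^{2} = \left(- \frac{473}{30}\right)^{2} = \frac{223729}{900}$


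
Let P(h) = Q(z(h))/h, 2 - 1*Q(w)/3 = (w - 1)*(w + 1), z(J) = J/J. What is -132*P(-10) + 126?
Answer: 1026/5 ≈ 205.20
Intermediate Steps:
z(J) = 1
Q(w) = 6 - 3*(1 + w)*(-1 + w) (Q(w) = 6 - 3*(w - 1)*(w + 1) = 6 - 3*(-1 + w)*(1 + w) = 6 - 3*(1 + w)*(-1 + w))
P(h) = 6/h (P(h) = (9 - 3*1**2)/h = (9 - 3*1)/h = (9 - 3)/h = 6/h)
-132*P(-10) + 126 = -792/(-10) + 126 = -792*(-1)/10 + 126 = -132*(-3/5) + 126 = 396/5 + 126 = 1026/5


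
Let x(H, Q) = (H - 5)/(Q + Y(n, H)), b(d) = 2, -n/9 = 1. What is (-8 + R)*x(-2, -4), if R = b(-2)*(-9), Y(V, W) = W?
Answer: -91/3 ≈ -30.333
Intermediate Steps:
n = -9 (n = -9*1 = -9)
R = -18 (R = 2*(-9) = -18)
x(H, Q) = (-5 + H)/(H + Q) (x(H, Q) = (H - 5)/(Q + H) = (-5 + H)/(H + Q))
(-8 + R)*x(-2, -4) = (-8 - 18)*((-5 - 2)/(-2 - 4)) = -26*(-7)/(-6) = -(-13)*(-7)/3 = -26*7/6 = -91/3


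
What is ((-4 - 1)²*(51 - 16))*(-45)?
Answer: -39375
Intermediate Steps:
((-4 - 1)²*(51 - 16))*(-45) = ((-5)²*35)*(-45) = (25*35)*(-45) = 875*(-45) = -39375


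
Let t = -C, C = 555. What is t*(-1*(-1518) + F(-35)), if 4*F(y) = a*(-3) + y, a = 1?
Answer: -1674435/2 ≈ -8.3722e+5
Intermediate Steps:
F(y) = -3/4 + y/4 (F(y) = (1*(-3) + y)/4 = (-3 + y)/4 = -3/4 + y/4)
t = -555 (t = -1*555 = -555)
t*(-1*(-1518) + F(-35)) = -555*(-1*(-1518) + (-3/4 + (1/4)*(-35))) = -555*(1518 + (-3/4 - 35/4)) = -555*(1518 - 19/2) = -555*3017/2 = -1674435/2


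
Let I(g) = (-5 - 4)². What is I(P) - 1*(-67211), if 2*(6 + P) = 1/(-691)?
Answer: 67292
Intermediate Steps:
P = -8293/1382 (P = -6 + (½)/(-691) = -6 + (½)*(-1/691) = -6 - 1/1382 = -8293/1382 ≈ -6.0007)
I(g) = 81 (I(g) = (-9)² = 81)
I(P) - 1*(-67211) = 81 - 1*(-67211) = 81 + 67211 = 67292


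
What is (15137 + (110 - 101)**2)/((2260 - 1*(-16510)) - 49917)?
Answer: -15218/31147 ≈ -0.48859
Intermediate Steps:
(15137 + (110 - 101)**2)/((2260 - 1*(-16510)) - 49917) = (15137 + 9**2)/((2260 + 16510) - 49917) = (15137 + 81)/(18770 - 49917) = 15218/(-31147) = 15218*(-1/31147) = -15218/31147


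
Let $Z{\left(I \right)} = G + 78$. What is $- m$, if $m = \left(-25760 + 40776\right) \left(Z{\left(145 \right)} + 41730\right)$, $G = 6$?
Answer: $-627879024$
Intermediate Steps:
$Z{\left(I \right)} = 84$ ($Z{\left(I \right)} = 6 + 78 = 84$)
$m = 627879024$ ($m = \left(-25760 + 40776\right) \left(84 + 41730\right) = 15016 \cdot 41814 = 627879024$)
$- m = \left(-1\right) 627879024 = -627879024$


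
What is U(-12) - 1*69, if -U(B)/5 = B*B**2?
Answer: 8571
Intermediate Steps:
U(B) = -5*B**3 (U(B) = -5*B*B**2 = -5*B**3)
U(-12) - 1*69 = -5*(-12)**3 - 1*69 = -5*(-1728) - 69 = 8640 - 69 = 8571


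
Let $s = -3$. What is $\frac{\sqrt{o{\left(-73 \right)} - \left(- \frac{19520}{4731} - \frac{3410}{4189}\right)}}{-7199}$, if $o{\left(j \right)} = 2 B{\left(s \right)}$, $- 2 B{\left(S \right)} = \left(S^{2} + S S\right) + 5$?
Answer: $- \frac{i \sqrt{7093229597197053}}{142670926641} \approx - 0.00059032 i$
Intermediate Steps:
$B{\left(S \right)} = - \frac{5}{2} - S^{2}$ ($B{\left(S \right)} = - \frac{\left(S^{2} + S S\right) + 5}{2} = - \frac{\left(S^{2} + S^{2}\right) + 5}{2} = - \frac{2 S^{2} + 5}{2} = - \frac{5 + 2 S^{2}}{2} = - \frac{5}{2} - S^{2}$)
$o{\left(j \right)} = -23$ ($o{\left(j \right)} = 2 \left(- \frac{5}{2} - \left(-3\right)^{2}\right) = 2 \left(- \frac{5}{2} - 9\right) = 2 \left(- \frac{23}{2}\right) = -23$)
$\frac{\sqrt{o{\left(-73 \right)} - \left(- \frac{19520}{4731} - \frac{3410}{4189}\right)}}{-7199} = \frac{\sqrt{-23 - \left(- \frac{19520}{4731} - \frac{3410}{4189}\right)}}{-7199} = \sqrt{-23 - - \frac{97901990}{19818159}} \left(- \frac{1}{7199}\right) = \sqrt{-23 + \left(\frac{19520}{4731} + \frac{3410}{4189}\right)} \left(- \frac{1}{7199}\right) = \sqrt{-23 + \frac{97901990}{19818159}} \left(- \frac{1}{7199}\right) = \sqrt{- \frac{357915667}{19818159}} \left(- \frac{1}{7199}\right) = \frac{i \sqrt{7093229597197053}}{19818159} \left(- \frac{1}{7199}\right) = - \frac{i \sqrt{7093229597197053}}{142670926641}$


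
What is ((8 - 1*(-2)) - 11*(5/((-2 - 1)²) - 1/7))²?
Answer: 118336/3969 ≈ 29.815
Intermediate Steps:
((8 - 1*(-2)) - 11*(5/((-2 - 1)²) - 1/7))² = ((8 + 2) - 11*(5/((-3)²) - 1*⅐))² = (10 - 11*(5/9 - ⅐))² = (10 - 11*26/63)² = (10 - 286/63)² = (344/63)² = 118336/3969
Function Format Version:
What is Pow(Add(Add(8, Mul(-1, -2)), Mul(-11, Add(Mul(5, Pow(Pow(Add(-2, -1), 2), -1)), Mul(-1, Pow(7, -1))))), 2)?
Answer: Rational(118336, 3969) ≈ 29.815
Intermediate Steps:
Pow(Add(Add(8, Mul(-1, -2)), Mul(-11, Add(Mul(5, Pow(Pow(Add(-2, -1), 2), -1)), Mul(-1, Pow(7, -1))))), 2) = Pow(Add(Add(8, 2), Mul(-11, Add(Mul(5, Pow(Pow(-3, 2), -1)), Mul(-1, Rational(1, 7))))), 2) = Pow(Add(10, Mul(-11, Add(Mul(5, Pow(9, -1)), Rational(-1, 7)))), 2) = Pow(Add(10, Mul(-11, Add(Mul(5, Rational(1, 9)), Rational(-1, 7)))), 2) = Pow(Add(10, Mul(-11, Add(Rational(5, 9), Rational(-1, 7)))), 2) = Pow(Add(10, Mul(-11, Rational(26, 63))), 2) = Pow(Add(10, Rational(-286, 63)), 2) = Pow(Rational(344, 63), 2) = Rational(118336, 3969)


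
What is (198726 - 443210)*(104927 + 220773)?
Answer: -79628438800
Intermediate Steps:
(198726 - 443210)*(104927 + 220773) = -244484*325700 = -79628438800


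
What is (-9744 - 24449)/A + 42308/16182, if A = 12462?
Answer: -140155/1084194 ≈ -0.12927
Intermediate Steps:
(-9744 - 24449)/A + 42308/16182 = (-9744 - 24449)/12462 + 42308/16182 = -34193*1/12462 + 42308*(1/16182) = -1103/402 + 21154/8091 = -140155/1084194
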